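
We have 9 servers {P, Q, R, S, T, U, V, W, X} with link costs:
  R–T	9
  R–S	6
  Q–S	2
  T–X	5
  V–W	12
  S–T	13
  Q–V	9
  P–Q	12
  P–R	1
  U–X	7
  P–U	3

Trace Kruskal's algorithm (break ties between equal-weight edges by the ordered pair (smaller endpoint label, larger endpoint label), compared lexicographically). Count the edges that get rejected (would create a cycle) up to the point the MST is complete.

Sort edges by weight, then run Kruskal:
P–R (1): add — endpoints in different components.
Q–S (2): add — endpoints in different components.
P–U (3): add — endpoints in different components.
T–X (5): add — endpoints in different components.
R–S (6): add — endpoints in different components.
U–X (7): add — endpoints in different components.
Q–V (9): add — endpoints in different components.
R–T (9): skip — R and T already connected.
P–Q (12): skip — P and Q already connected.
V–W (12): add — endpoints in different components.
Edges rejected before the tree was complete: 2.

2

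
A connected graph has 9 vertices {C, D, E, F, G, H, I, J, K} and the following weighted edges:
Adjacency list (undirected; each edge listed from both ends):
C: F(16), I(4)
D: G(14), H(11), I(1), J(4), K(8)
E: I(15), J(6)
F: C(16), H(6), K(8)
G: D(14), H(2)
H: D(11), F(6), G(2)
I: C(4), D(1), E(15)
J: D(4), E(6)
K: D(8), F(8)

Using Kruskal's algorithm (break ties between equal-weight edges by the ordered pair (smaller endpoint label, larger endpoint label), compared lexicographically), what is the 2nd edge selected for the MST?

Kruskal's algorithm — process edges by increasing weight (ties by edge label):
D I (1): add — endpoints in different components.
G H (2): add — endpoints in different components.
C I (4): add — endpoints in different components.
D J (4): add — endpoints in different components.
E J (6): add — endpoints in different components.
F H (6): add — endpoints in different components.
D K (8): add — endpoints in different components.
F K (8): add — endpoints in different components.
The 2nd edge added is G H.

G-H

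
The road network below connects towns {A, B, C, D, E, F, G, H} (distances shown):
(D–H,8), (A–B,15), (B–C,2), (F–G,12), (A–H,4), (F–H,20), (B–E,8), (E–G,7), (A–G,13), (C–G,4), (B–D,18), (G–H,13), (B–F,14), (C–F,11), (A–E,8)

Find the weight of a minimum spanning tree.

44

Sort edges by weight, then run Kruskal:
B–C (2): add — endpoints in different components.
A–H (4): add — endpoints in different components.
C–G (4): add — endpoints in different components.
E–G (7): add — endpoints in different components.
A–E (8): add — endpoints in different components.
B–E (8): skip — B and E already connected.
D–H (8): add — endpoints in different components.
C–F (11): add — endpoints in different components.
MST edges: B–C, A–H, C–G, E–G, A–E, D–H, C–F; total weight 2+4+4+7+8+8+11 = 44.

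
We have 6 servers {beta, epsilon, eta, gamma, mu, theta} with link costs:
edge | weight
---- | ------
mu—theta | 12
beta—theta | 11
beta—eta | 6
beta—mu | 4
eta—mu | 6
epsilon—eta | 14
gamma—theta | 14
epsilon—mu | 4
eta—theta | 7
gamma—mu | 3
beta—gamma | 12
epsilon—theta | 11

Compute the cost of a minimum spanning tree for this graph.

Sort edges by weight, then run Kruskal:
gamma—mu (3): add. Components now {theta} {gamma,mu} {epsilon} {beta} {eta}
beta—mu (4): add. Components now {theta} {beta,gamma,mu} {epsilon} {eta}
epsilon—mu (4): add. Components now {theta} {beta,epsilon,gamma,mu} {eta}
beta—eta (6): add. Components now {theta} {beta,epsilon,eta,gamma,mu}
eta—mu (6): skip — mu and eta already connected.
eta—theta (7): add. Components now {beta,epsilon,eta,gamma,mu,theta}
MST edges: gamma—mu, beta—mu, epsilon—mu, beta—eta, eta—theta; total weight 3+4+4+6+7 = 24.

24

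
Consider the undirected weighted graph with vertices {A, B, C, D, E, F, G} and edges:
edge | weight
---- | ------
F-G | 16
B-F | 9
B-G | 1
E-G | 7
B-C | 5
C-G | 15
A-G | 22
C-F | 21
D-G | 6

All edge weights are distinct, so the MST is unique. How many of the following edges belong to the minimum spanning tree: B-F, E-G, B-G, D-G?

Kruskal: consider edges lightest-first.
B-G (1): add — endpoints in different components.
B-C (5): add — endpoints in different components.
D-G (6): add — endpoints in different components.
E-G (7): add — endpoints in different components.
B-F (9): add — endpoints in different components.
C-G (15): skip — C and G already connected.
F-G (16): skip — F and G already connected.
C-F (21): skip — C and F already connected.
A-G (22): add — endpoints in different components.
MST edge set: {B-G, B-C, D-G, E-G, B-F, A-G}.
Of the listed edges, {B-F, E-G, B-G, D-G} are in the MST → 4.

4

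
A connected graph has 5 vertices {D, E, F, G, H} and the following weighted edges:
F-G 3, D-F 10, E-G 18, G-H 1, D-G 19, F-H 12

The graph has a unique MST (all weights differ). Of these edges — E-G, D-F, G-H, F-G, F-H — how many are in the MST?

Kruskal: consider edges lightest-first.
G-H (1): add — endpoints in different components.
F-G (3): add — endpoints in different components.
D-F (10): add — endpoints in different components.
F-H (12): skip — F and H already connected.
E-G (18): add — endpoints in different components.
MST edge set: {G-H, F-G, D-F, E-G}.
Of the listed edges, {E-G, D-F, G-H, F-G} are in the MST → 4.

4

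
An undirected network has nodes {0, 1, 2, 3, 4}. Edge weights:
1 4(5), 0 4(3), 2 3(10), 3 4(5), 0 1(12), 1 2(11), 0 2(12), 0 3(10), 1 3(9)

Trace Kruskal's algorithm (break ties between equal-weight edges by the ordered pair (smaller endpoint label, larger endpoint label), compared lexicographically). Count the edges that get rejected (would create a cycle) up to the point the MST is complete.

2

Sort edges by weight, then run Kruskal:
0 4 (3): add — endpoints in different components.
1 4 (5): add — endpoints in different components.
3 4 (5): add — endpoints in different components.
1 3 (9): skip — 1 and 3 already connected.
0 3 (10): skip — 0 and 3 already connected.
2 3 (10): add — endpoints in different components.
Edges rejected before the tree was complete: 2.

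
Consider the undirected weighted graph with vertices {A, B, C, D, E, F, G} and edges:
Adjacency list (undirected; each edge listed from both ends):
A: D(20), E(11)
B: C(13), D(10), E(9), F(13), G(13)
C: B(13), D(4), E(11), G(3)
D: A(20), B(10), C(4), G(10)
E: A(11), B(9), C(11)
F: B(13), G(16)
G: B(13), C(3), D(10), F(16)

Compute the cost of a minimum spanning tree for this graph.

50

Kruskal's algorithm — process edges by increasing weight (ties by edge label):
C G (3): add — endpoints in different components.
C D (4): add — endpoints in different components.
B E (9): add — endpoints in different components.
B D (10): add — endpoints in different components.
D G (10): skip — D and G already connected.
A E (11): add — endpoints in different components.
C E (11): skip — C and E already connected.
B C (13): skip — B and C already connected.
B F (13): add — endpoints in different components.
MST edges: C G, C D, B E, B D, A E, B F; total weight 3+4+9+10+11+13 = 50.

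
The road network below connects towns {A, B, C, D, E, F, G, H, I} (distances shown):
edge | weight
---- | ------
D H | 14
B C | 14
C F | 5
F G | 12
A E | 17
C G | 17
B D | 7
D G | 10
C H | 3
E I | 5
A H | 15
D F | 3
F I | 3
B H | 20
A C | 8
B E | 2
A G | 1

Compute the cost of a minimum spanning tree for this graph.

30

Kruskal's algorithm — process edges by increasing weight (ties by edge label):
A G (1): add — endpoints in different components.
B E (2): add — endpoints in different components.
C H (3): add — endpoints in different components.
D F (3): add — endpoints in different components.
F I (3): add — endpoints in different components.
C F (5): add — endpoints in different components.
E I (5): add — endpoints in different components.
B D (7): skip — B and D already connected.
A C (8): add — endpoints in different components.
MST edges: A G, B E, C H, D F, F I, C F, E I, A C; total weight 1+2+3+3+3+5+5+8 = 30.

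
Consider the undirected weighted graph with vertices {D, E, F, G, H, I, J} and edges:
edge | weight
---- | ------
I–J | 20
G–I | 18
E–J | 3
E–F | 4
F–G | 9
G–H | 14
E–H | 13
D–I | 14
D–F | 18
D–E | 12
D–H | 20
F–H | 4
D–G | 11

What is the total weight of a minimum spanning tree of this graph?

45

Prim's algorithm from J:
Step 1: frontier [E–J 3, I–J 20] → take E–J (3); add E.
Step 2: frontier [E–F 4, D–E 12, E–H 13, I–J 20] → take E–F (4); add F.
Step 3: frontier [D–E 12, E–H 13, F–H 4, F–G 9, D–F 18, I–J 20] → take F–H (4); add H.
Step 4: frontier [D–E 12, F–G 9, D–F 18, G–H 14, D–H 20, I–J 20] → take F–G (9); add G.
Step 5: frontier [D–E 12, D–F 18, D–G 11, G–I 18, D–H 20, I–J 20] → take D–G (11); add D.
Step 6: frontier [D–I 14, G–I 18, I–J 20] → take D–I (14); add I.
MST edges: E–J, E–F, F–H, F–G, D–G, D–I; total weight 3+4+4+9+11+14 = 45.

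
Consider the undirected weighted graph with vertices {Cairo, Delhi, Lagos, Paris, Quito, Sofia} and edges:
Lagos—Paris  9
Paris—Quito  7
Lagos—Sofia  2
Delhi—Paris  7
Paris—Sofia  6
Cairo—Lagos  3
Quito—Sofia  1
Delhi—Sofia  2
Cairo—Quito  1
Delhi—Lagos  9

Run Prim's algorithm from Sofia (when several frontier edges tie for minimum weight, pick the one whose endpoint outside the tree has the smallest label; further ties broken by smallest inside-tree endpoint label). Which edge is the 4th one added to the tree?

Lagos-Sofia

Grow the tree from Sofia using Prim:
Step 1: frontier [Quito—Sofia 1, Delhi—Sofia 2, Lagos—Sofia 2, Paris—Sofia 6] → take Quito—Sofia (1); add Quito.
Step 2: frontier [Cairo—Quito 1, Paris—Quito 7, Delhi—Sofia 2, Lagos—Sofia 2, Paris—Sofia 6] → take Cairo—Quito (1); add Cairo.
Step 3: frontier [Cairo—Lagos 3, Paris—Quito 7, Delhi—Sofia 2, Lagos—Sofia 2, Paris—Sofia 6] → take Delhi—Sofia (2); add Delhi.
Step 4: frontier [Cairo—Lagos 3, Delhi—Paris 7, Delhi—Lagos 9, Paris—Quito 7, Lagos—Sofia 2, Paris—Sofia 6] → take Lagos—Sofia (2); add Lagos.
Step 5: frontier [Delhi—Paris 7, Lagos—Paris 9, Paris—Quito 7, Paris—Sofia 6] → take Paris—Sofia (6); add Paris.
The 4th edge added is Lagos—Sofia.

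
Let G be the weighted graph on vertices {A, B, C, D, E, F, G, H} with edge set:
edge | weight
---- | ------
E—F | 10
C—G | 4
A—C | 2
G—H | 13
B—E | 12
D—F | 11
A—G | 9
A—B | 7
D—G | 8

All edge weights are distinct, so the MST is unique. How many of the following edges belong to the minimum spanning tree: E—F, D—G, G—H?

3

Sort edges by weight, then run Kruskal:
A—C (2): add — endpoints in different components.
C—G (4): add — endpoints in different components.
A—B (7): add — endpoints in different components.
D—G (8): add — endpoints in different components.
A—G (9): skip — A and G already connected.
E—F (10): add — endpoints in different components.
D—F (11): add — endpoints in different components.
B—E (12): skip — B and E already connected.
G—H (13): add — endpoints in different components.
MST edge set: {A—C, C—G, A—B, D—G, E—F, D—F, G—H}.
Of the listed edges, {E—F, D—G, G—H} are in the MST → 3.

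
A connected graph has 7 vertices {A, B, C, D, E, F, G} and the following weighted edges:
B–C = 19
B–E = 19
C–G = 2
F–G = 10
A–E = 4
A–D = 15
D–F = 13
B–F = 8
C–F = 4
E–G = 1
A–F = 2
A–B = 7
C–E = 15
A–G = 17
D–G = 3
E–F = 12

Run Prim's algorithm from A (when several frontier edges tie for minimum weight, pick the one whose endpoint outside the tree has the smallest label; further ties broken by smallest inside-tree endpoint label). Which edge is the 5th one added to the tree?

Prim's algorithm from A:
Step 1: cheapest edge leaving the tree is A–F (2); add F.
Step 2: cheapest edge leaving the tree is C–F (4); add C.
Step 3: cheapest edge leaving the tree is C–G (2); add G.
Step 4: cheapest edge leaving the tree is E–G (1); add E.
Step 5: cheapest edge leaving the tree is D–G (3); add D.
Step 6: cheapest edge leaving the tree is A–B (7); add B.
The 5th edge added is D–G.

D-G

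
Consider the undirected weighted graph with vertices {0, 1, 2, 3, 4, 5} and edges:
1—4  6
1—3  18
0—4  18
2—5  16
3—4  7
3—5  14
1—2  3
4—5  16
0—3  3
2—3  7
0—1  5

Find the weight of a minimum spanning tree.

Sort edges by weight, then run Kruskal:
0—3 (3): add — endpoints in different components.
1—2 (3): add — endpoints in different components.
0—1 (5): add — endpoints in different components.
1—4 (6): add — endpoints in different components.
2—3 (7): skip — 2 and 3 already connected.
3—4 (7): skip — 3 and 4 already connected.
3—5 (14): add — endpoints in different components.
MST edges: 0—3, 1—2, 0—1, 1—4, 3—5; total weight 3+3+5+6+14 = 31.

31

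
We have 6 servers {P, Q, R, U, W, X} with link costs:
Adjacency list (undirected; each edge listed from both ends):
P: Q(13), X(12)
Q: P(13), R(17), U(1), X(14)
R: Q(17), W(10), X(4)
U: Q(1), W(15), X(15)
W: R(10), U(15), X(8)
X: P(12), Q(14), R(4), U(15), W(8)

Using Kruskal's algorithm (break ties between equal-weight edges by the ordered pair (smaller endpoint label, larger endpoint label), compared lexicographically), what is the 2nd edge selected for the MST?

R-X

Kruskal's algorithm — process edges by increasing weight (ties by edge label):
Q-U (1): add. Components now {Q,U} {W} {P} {R} {X}
R-X (4): add. Components now {Q,U} {W} {P} {R,X}
W-X (8): add. Components now {Q,U} {R,W,X} {P}
R-W (10): skip — W and R already connected.
P-X (12): add. Components now {Q,U} {P,R,W,X}
P-Q (13): add. Components now {P,Q,R,U,W,X}
The 2nd edge added is R-X.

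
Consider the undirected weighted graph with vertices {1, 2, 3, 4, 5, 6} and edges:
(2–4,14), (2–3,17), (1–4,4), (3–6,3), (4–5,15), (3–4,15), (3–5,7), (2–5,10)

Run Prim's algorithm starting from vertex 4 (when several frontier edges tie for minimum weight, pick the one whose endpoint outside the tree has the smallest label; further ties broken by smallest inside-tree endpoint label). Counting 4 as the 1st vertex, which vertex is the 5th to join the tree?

Prim's algorithm from 4:
Step 1: cheapest edge leaving the tree is 1–4 (4); add 1.
Step 2: cheapest edge leaving the tree is 2–4 (14); add 2.
Step 3: cheapest edge leaving the tree is 2–5 (10); add 5.
Step 4: cheapest edge leaving the tree is 3–5 (7); add 3.
Step 5: cheapest edge leaving the tree is 3–6 (3); add 6.
Vertex order: 4, 1, 2, 5, 3, 6. The 5th vertex is 3.

3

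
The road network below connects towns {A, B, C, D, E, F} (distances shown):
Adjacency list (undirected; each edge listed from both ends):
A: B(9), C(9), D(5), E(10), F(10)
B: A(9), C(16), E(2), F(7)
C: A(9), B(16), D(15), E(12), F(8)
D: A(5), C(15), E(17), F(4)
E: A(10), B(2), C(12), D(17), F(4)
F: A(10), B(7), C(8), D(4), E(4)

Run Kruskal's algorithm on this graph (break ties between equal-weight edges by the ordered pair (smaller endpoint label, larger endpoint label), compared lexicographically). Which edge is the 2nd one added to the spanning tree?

D-F

Sort edges by weight, then run Kruskal:
B E (2): add. Components now {A} {B,E} {C} {D} {F}
D F (4): add. Components now {A} {B,E} {C} {D,F}
E F (4): add. Components now {A} {B,D,E,F} {C}
A D (5): add. Components now {A,B,D,E,F} {C}
B F (7): skip — B and F already connected.
C F (8): add. Components now {A,B,C,D,E,F}
The 2nd edge added is D F.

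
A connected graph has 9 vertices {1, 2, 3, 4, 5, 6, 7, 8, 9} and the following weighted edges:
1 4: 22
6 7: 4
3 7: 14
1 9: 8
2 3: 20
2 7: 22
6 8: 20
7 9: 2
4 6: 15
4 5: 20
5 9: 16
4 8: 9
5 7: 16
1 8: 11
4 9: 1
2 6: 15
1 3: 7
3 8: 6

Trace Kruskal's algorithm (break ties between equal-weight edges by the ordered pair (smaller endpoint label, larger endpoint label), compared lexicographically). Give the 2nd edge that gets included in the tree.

Kruskal's algorithm — process edges by increasing weight (ties by edge label):
4 9 (1): add — endpoints in different components.
7 9 (2): add — endpoints in different components.
6 7 (4): add — endpoints in different components.
3 8 (6): add — endpoints in different components.
1 3 (7): add — endpoints in different components.
1 9 (8): add — endpoints in different components.
4 8 (9): skip — 4 and 8 already connected.
1 8 (11): skip — 1 and 8 already connected.
3 7 (14): skip — 3 and 7 already connected.
2 6 (15): add — endpoints in different components.
4 6 (15): skip — 4 and 6 already connected.
5 7 (16): add — endpoints in different components.
The 2nd edge added is 7 9.

7-9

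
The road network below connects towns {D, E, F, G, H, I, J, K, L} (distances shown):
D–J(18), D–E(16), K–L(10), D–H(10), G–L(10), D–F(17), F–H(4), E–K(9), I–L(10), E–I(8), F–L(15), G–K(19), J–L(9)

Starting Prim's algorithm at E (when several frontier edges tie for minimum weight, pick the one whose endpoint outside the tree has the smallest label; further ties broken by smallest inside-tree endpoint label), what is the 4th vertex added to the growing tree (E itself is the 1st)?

L

Prim, starting at E.
Step 1: frontier [E–I 8, E–K 9, D–E 16] → take E–I (8); add I.
Step 2: frontier [E–K 9, D–E 16, I–L 10] → take E–K (9); add K.
Step 3: frontier [D–E 16, I–L 10, K–L 10, G–K 19] → take I–L (10); add L.
Step 4: frontier [D–E 16, G–K 19, J–L 9, G–L 10, F–L 15] → take J–L (9); add J.
Step 5: frontier [D–E 16, D–J 18, G–K 19, G–L 10, F–L 15] → take G–L (10); add G.
Step 6: frontier [D–E 16, D–J 18, F–L 15] → take F–L (15); add F.
Step 7: frontier [D–E 16, F–H 4, D–F 17, D–J 18] → take F–H (4); add H.
Step 8: frontier [D–E 16, D–F 17, D–H 10, D–J 18] → take D–H (10); add D.
Vertex order: E, I, K, L, J, G, F, H, D. The 4th vertex is L.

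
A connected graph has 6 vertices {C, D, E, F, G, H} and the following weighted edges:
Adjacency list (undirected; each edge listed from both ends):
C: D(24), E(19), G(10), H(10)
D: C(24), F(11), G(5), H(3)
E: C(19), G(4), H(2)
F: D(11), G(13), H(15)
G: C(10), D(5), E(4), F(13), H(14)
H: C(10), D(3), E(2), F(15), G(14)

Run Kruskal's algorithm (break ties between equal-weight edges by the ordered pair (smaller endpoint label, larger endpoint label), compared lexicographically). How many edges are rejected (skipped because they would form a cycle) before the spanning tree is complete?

Kruskal: consider edges lightest-first.
E–H (2): add — endpoints in different components.
D–H (3): add — endpoints in different components.
E–G (4): add — endpoints in different components.
D–G (5): skip — D and G already connected.
C–G (10): add — endpoints in different components.
C–H (10): skip — C and H already connected.
D–F (11): add — endpoints in different components.
Edges rejected before the tree was complete: 2.

2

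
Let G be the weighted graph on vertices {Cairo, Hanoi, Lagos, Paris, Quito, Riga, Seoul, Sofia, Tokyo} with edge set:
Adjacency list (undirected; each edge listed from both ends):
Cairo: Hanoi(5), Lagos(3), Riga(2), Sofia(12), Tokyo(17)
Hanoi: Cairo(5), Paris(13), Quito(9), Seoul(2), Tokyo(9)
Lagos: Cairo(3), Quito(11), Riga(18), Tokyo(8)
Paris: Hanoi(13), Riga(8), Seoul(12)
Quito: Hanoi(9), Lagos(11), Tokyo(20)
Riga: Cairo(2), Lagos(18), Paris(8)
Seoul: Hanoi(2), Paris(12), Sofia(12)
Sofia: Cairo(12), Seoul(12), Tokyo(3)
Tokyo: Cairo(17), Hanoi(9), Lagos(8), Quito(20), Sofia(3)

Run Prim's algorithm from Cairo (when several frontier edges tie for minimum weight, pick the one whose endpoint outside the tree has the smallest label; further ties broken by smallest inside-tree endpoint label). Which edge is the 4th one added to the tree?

Grow the tree from Cairo using Prim:
Step 1: cheapest edge leaving the tree is Cairo–Riga (2); add Riga.
Step 2: cheapest edge leaving the tree is Cairo–Lagos (3); add Lagos.
Step 3: cheapest edge leaving the tree is Cairo–Hanoi (5); add Hanoi.
Step 4: cheapest edge leaving the tree is Hanoi–Seoul (2); add Seoul.
Step 5: cheapest edge leaving the tree is Paris–Riga (8); add Paris.
Step 6: cheapest edge leaving the tree is Lagos–Tokyo (8); add Tokyo.
Step 7: cheapest edge leaving the tree is Sofia–Tokyo (3); add Sofia.
Step 8: cheapest edge leaving the tree is Hanoi–Quito (9); add Quito.
The 4th edge added is Hanoi–Seoul.

Hanoi-Seoul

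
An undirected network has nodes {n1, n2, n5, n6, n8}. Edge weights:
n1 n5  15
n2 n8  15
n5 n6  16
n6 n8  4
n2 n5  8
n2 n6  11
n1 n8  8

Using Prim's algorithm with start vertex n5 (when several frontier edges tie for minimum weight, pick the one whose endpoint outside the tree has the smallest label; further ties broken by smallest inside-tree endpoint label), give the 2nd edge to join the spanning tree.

n2-n6

Grow the tree from n5 using Prim:
Step 1: frontier [n2 n5 8, n1 n5 15, n5 n6 16] → take n2 n5 (8); add n2.
Step 2: frontier [n2 n6 11, n2 n8 15, n1 n5 15, n5 n6 16] → take n2 n6 (11); add n6.
Step 3: frontier [n2 n8 15, n1 n5 15, n6 n8 4] → take n6 n8 (4); add n8.
Step 4: frontier [n1 n5 15, n1 n8 8] → take n1 n8 (8); add n1.
The 2nd edge added is n2 n6.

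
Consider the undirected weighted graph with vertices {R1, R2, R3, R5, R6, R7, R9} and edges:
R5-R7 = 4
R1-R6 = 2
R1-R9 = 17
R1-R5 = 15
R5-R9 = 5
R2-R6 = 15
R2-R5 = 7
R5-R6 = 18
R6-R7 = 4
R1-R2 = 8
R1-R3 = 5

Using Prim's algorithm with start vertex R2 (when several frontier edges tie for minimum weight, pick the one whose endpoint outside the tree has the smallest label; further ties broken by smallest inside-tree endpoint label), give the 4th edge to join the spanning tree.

Grow the tree from R2 using Prim:
Step 1: frontier [R2-R5 7, R1-R2 8, R2-R6 15] → take R2-R5 (7); add R5.
Step 2: frontier [R1-R2 8, R2-R6 15, R5-R7 4, R5-R9 5, R1-R5 15, R5-R6 18] → take R5-R7 (4); add R7.
Step 3: frontier [R1-R2 8, R2-R6 15, R5-R9 5, R1-R5 15, R5-R6 18, R6-R7 4] → take R6-R7 (4); add R6.
Step 4: frontier [R1-R2 8, R5-R9 5, R1-R5 15, R1-R6 2] → take R1-R6 (2); add R1.
Step 5: frontier [R1-R3 5, R1-R9 17, R5-R9 5] → take R1-R3 (5); add R3.
Step 6: frontier [R1-R9 17, R5-R9 5] → take R5-R9 (5); add R9.
The 4th edge added is R1-R6.

R1-R6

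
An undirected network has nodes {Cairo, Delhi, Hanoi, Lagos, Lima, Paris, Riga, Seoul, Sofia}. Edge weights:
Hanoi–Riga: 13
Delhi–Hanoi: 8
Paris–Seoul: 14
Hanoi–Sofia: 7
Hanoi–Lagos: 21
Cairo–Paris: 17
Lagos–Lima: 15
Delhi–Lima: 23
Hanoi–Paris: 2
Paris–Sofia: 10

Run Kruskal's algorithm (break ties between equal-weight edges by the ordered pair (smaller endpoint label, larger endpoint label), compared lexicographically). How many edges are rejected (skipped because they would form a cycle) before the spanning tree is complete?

1

Sort edges by weight, then run Kruskal:
Hanoi–Paris (2): add — endpoints in different components.
Hanoi–Sofia (7): add — endpoints in different components.
Delhi–Hanoi (8): add — endpoints in different components.
Paris–Sofia (10): skip — Sofia and Paris already connected.
Hanoi–Riga (13): add — endpoints in different components.
Paris–Seoul (14): add — endpoints in different components.
Lagos–Lima (15): add — endpoints in different components.
Cairo–Paris (17): add — endpoints in different components.
Hanoi–Lagos (21): add — endpoints in different components.
Edges rejected before the tree was complete: 1.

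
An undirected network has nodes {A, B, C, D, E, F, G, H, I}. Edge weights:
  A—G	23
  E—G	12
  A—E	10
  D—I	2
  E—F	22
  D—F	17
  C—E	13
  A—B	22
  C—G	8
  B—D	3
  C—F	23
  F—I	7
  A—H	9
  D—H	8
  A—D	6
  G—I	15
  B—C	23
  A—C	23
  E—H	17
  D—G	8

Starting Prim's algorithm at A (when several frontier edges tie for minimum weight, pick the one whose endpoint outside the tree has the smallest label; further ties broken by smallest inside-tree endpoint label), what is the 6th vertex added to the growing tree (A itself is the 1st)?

G

Prim's algorithm from A:
Step 1: cheapest edge leaving the tree is A—D (6); add D.
Step 2: cheapest edge leaving the tree is D—I (2); add I.
Step 3: cheapest edge leaving the tree is B—D (3); add B.
Step 4: cheapest edge leaving the tree is F—I (7); add F.
Step 5: cheapest edge leaving the tree is D—G (8); add G.
Step 6: cheapest edge leaving the tree is C—G (8); add C.
Step 7: cheapest edge leaving the tree is D—H (8); add H.
Step 8: cheapest edge leaving the tree is A—E (10); add E.
Vertex order: A, D, I, B, F, G, C, H, E. The 6th vertex is G.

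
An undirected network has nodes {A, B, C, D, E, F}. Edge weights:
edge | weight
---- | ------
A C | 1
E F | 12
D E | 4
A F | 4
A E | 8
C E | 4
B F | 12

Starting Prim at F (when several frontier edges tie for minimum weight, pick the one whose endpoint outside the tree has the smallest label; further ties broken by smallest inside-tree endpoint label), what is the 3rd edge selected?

C-E

Prim's algorithm from F:
Step 1: cheapest edge leaving the tree is A F (4); add A.
Step 2: cheapest edge leaving the tree is A C (1); add C.
Step 3: cheapest edge leaving the tree is C E (4); add E.
Step 4: cheapest edge leaving the tree is D E (4); add D.
Step 5: cheapest edge leaving the tree is B F (12); add B.
The 3rd edge added is C E.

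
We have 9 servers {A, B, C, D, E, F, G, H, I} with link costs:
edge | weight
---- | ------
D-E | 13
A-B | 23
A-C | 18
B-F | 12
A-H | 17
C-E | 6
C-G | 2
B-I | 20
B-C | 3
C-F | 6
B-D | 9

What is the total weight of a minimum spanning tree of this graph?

81

Sort edges by weight, then run Kruskal:
C-G (2): add — endpoints in different components.
B-C (3): add — endpoints in different components.
C-E (6): add — endpoints in different components.
C-F (6): add — endpoints in different components.
B-D (9): add — endpoints in different components.
B-F (12): skip — B and F already connected.
D-E (13): skip — D and E already connected.
A-H (17): add — endpoints in different components.
A-C (18): add — endpoints in different components.
B-I (20): add — endpoints in different components.
MST edges: C-G, B-C, C-E, C-F, B-D, A-H, A-C, B-I; total weight 2+3+6+6+9+17+18+20 = 81.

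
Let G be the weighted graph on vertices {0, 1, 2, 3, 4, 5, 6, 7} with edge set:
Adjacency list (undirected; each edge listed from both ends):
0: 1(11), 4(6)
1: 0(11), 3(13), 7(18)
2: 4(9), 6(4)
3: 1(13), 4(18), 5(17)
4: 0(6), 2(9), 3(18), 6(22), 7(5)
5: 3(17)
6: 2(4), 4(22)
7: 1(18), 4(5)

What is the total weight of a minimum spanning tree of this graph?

Prim, starting at 5.
Step 1: frontier [3 5 17] → take 3 5 (17); add 3.
Step 2: frontier [1 3 13, 3 4 18] → take 1 3 (13); add 1.
Step 3: frontier [0 1 11, 1 7 18, 3 4 18] → take 0 1 (11); add 0.
Step 4: frontier [0 4 6, 1 7 18, 3 4 18] → take 0 4 (6); add 4.
Step 5: frontier [1 7 18, 4 7 5, 2 4 9, 4 6 22] → take 4 7 (5); add 7.
Step 6: frontier [2 4 9, 4 6 22] → take 2 4 (9); add 2.
Step 7: frontier [2 6 4, 4 6 22] → take 2 6 (4); add 6.
MST edges: 3 5, 1 3, 0 1, 0 4, 4 7, 2 4, 2 6; total weight 17+13+11+6+5+9+4 = 65.

65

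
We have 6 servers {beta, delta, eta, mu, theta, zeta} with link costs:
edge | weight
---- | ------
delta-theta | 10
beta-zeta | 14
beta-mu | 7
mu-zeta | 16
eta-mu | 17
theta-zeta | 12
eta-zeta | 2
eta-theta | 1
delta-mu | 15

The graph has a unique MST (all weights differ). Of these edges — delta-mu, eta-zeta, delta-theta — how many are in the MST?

2

Sort edges by weight, then run Kruskal:
eta-theta (1): add. Components now {zeta} {eta,theta} {beta} {delta} {mu}
eta-zeta (2): add. Components now {eta,theta,zeta} {beta} {delta} {mu}
beta-mu (7): add. Components now {eta,theta,zeta} {beta,mu} {delta}
delta-theta (10): add. Components now {delta,eta,theta,zeta} {beta,mu}
theta-zeta (12): skip — zeta and theta already connected.
beta-zeta (14): add. Components now {beta,delta,eta,mu,theta,zeta}
MST edge set: {eta-theta, eta-zeta, beta-mu, delta-theta, beta-zeta}.
Of the listed edges, {eta-zeta, delta-theta} are in the MST → 2.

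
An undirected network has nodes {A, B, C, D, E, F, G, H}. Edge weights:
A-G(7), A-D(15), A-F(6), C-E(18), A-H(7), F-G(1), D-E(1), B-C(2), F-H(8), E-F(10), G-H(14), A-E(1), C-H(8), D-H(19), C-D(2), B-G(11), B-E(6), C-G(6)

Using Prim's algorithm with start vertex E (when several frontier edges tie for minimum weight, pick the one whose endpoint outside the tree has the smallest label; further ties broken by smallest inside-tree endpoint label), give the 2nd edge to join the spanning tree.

Prim, starting at E.
Step 1: cheapest edge leaving the tree is A-E (1); add A.
Step 2: cheapest edge leaving the tree is D-E (1); add D.
Step 3: cheapest edge leaving the tree is C-D (2); add C.
Step 4: cheapest edge leaving the tree is B-C (2); add B.
Step 5: cheapest edge leaving the tree is A-F (6); add F.
Step 6: cheapest edge leaving the tree is F-G (1); add G.
Step 7: cheapest edge leaving the tree is A-H (7); add H.
The 2nd edge added is D-E.

D-E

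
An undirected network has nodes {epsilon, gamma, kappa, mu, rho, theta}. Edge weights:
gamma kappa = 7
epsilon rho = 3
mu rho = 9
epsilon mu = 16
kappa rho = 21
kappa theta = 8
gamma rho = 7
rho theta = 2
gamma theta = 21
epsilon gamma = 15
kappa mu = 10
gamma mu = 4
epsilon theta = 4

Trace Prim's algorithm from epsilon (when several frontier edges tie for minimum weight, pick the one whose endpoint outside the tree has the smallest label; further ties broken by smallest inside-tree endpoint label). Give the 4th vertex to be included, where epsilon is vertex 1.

gamma

Grow the tree from epsilon using Prim:
Step 1: frontier [epsilon rho 3, epsilon theta 4, epsilon gamma 15, epsilon mu 16] → take epsilon rho (3); add rho.
Step 2: frontier [epsilon theta 4, epsilon gamma 15, epsilon mu 16, rho theta 2, gamma rho 7, mu rho 9, kappa rho 21] → take rho theta (2); add theta.
Step 3: frontier [epsilon gamma 15, epsilon mu 16, gamma rho 7, mu rho 9, kappa rho 21, kappa theta 8, gamma theta 21] → take gamma rho (7); add gamma.
Step 4: frontier [epsilon mu 16, gamma mu 4, gamma kappa 7, mu rho 9, kappa rho 21, kappa theta 8] → take gamma mu (4); add mu.
Step 5: frontier [gamma kappa 7, kappa mu 10, kappa rho 21, kappa theta 8] → take gamma kappa (7); add kappa.
Vertex order: epsilon, rho, theta, gamma, mu, kappa. The 4th vertex is gamma.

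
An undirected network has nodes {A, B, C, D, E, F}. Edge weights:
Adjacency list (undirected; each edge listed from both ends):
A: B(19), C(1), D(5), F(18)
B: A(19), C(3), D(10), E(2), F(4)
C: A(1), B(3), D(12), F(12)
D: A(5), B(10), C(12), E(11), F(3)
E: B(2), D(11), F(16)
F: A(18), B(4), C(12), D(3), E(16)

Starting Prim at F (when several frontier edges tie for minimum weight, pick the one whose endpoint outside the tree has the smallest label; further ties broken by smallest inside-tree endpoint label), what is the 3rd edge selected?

B-E

Prim, starting at F.
Step 1: frontier [D-F 3, B-F 4, C-F 12, E-F 16, A-F 18] → take D-F (3); add D.
Step 2: frontier [A-D 5, B-D 10, D-E 11, C-D 12, B-F 4, C-F 12, E-F 16, A-F 18] → take B-F (4); add B.
Step 3: frontier [B-E 2, B-C 3, A-B 19, A-D 5, D-E 11, C-D 12, C-F 12, E-F 16, A-F 18] → take B-E (2); add E.
Step 4: frontier [B-C 3, A-B 19, A-D 5, C-D 12, C-F 12, A-F 18] → take B-C (3); add C.
Step 5: frontier [A-B 19, A-C 1, A-D 5, A-F 18] → take A-C (1); add A.
The 3rd edge added is B-E.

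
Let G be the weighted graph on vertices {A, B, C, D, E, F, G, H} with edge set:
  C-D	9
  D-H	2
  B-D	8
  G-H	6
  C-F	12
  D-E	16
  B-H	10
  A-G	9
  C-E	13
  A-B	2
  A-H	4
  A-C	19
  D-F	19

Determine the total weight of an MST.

48

Prim's algorithm from A:
Step 1: frontier [A-B 2, A-H 4, A-G 9, A-C 19] → take A-B (2); add B.
Step 2: frontier [A-H 4, A-G 9, A-C 19, B-D 8, B-H 10] → take A-H (4); add H.
Step 3: frontier [A-G 9, A-C 19, B-D 8, D-H 2, G-H 6] → take D-H (2); add D.
Step 4: frontier [A-G 9, A-C 19, C-D 9, D-E 16, D-F 19, G-H 6] → take G-H (6); add G.
Step 5: frontier [A-C 19, C-D 9, D-E 16, D-F 19] → take C-D (9); add C.
Step 6: frontier [C-F 12, C-E 13, D-E 16, D-F 19] → take C-F (12); add F.
Step 7: frontier [C-E 13, D-E 16] → take C-E (13); add E.
MST edges: A-B, A-H, D-H, G-H, C-D, C-F, C-E; total weight 2+4+2+6+9+12+13 = 48.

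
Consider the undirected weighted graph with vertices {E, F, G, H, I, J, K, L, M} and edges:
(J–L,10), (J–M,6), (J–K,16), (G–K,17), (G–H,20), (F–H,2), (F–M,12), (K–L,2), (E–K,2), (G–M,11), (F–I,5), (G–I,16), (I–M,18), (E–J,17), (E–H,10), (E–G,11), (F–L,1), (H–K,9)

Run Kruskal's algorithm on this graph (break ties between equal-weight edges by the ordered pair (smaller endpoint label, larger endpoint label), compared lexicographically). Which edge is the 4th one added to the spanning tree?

K-L

Kruskal's algorithm — process edges by increasing weight (ties by edge label):
F–L (1): add — endpoints in different components.
E–K (2): add — endpoints in different components.
F–H (2): add — endpoints in different components.
K–L (2): add — endpoints in different components.
F–I (5): add — endpoints in different components.
J–M (6): add — endpoints in different components.
H–K (9): skip — H and K already connected.
E–H (10): skip — E and H already connected.
J–L (10): add — endpoints in different components.
E–G (11): add — endpoints in different components.
The 4th edge added is K–L.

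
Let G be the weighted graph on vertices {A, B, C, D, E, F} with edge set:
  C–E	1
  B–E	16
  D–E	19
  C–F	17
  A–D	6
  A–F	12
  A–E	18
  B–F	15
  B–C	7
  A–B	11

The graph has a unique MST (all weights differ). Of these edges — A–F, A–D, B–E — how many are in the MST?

Kruskal's algorithm — process edges by increasing weight (ties by edge label):
C–E (1): add. Components now {A} {B} {C,E} {D} {F}
A–D (6): add. Components now {A,D} {B} {C,E} {F}
B–C (7): add. Components now {A,D} {B,C,E} {F}
A–B (11): add. Components now {A,B,C,D,E} {F}
A–F (12): add. Components now {A,B,C,D,E,F}
MST edge set: {C–E, A–D, B–C, A–B, A–F}.
Of the listed edges, {A–F, A–D} are in the MST → 2.

2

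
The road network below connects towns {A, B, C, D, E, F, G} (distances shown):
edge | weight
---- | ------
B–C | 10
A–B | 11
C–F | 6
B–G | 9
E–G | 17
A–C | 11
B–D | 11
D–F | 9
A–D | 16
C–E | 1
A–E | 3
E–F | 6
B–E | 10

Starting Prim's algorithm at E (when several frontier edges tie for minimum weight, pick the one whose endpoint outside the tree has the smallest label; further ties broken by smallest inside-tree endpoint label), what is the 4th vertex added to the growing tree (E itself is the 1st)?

Prim, starting at E.
Step 1: frontier [C–E 1, A–E 3, E–F 6, B–E 10, E–G 17] → take C–E (1); add C.
Step 2: frontier [C–F 6, B–C 10, A–C 11, A–E 3, E–F 6, B–E 10, E–G 17] → take A–E (3); add A.
Step 3: frontier [A–B 11, A–D 16, C–F 6, B–C 10, E–F 6, B–E 10, E–G 17] → take C–F (6); add F.
Step 4: frontier [A–B 11, A–D 16, B–C 10, B–E 10, E–G 17, D–F 9] → take D–F (9); add D.
Step 5: frontier [A–B 11, B–C 10, B–D 11, B–E 10, E–G 17] → take B–C (10); add B.
Step 6: frontier [B–G 9, E–G 17] → take B–G (9); add G.
Vertex order: E, C, A, F, D, B, G. The 4th vertex is F.

F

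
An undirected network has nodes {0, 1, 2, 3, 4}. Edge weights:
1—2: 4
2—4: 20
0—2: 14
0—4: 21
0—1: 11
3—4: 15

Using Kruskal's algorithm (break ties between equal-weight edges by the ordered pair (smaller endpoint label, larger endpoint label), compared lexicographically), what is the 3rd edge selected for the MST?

Sort edges by weight, then run Kruskal:
1—2 (4): add. Components now {0} {1,2} {3} {4}
0—1 (11): add. Components now {0,1,2} {3} {4}
0—2 (14): skip — 0 and 2 already connected.
3—4 (15): add. Components now {0,1,2} {3,4}
2—4 (20): add. Components now {0,1,2,3,4}
The 3rd edge added is 3—4.

3-4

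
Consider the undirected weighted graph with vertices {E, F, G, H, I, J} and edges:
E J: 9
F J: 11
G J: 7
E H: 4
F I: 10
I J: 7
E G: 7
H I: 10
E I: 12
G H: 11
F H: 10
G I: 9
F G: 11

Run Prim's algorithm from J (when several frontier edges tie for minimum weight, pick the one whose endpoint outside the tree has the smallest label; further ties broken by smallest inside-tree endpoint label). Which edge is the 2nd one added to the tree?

Prim, starting at J.
Step 1: cheapest edge leaving the tree is G J (7); add G.
Step 2: cheapest edge leaving the tree is E G (7); add E.
Step 3: cheapest edge leaving the tree is E H (4); add H.
Step 4: cheapest edge leaving the tree is I J (7); add I.
Step 5: cheapest edge leaving the tree is F H (10); add F.
The 2nd edge added is E G.

E-G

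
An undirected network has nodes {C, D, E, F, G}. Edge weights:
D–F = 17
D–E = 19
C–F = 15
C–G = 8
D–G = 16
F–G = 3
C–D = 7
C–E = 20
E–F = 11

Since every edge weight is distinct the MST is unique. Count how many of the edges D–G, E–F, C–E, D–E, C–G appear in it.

Kruskal: consider edges lightest-first.
F–G (3): add. Components now {C} {D} {E} {F,G}
C–D (7): add. Components now {C,D} {E} {F,G}
C–G (8): add. Components now {C,D,F,G} {E}
E–F (11): add. Components now {C,D,E,F,G}
MST edge set: {F–G, C–D, C–G, E–F}.
Of the listed edges, {E–F, C–G} are in the MST → 2.

2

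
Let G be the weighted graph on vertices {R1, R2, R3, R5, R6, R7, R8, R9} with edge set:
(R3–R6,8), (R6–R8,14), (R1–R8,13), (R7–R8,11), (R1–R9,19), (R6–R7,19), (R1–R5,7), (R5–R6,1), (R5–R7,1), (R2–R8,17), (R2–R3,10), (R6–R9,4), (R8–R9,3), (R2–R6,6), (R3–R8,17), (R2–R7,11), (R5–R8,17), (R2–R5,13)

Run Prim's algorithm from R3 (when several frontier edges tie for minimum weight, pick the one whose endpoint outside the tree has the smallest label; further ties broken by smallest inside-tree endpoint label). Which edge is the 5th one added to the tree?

Grow the tree from R3 using Prim:
Step 1: cheapest edge leaving the tree is R3–R6 (8); add R6.
Step 2: cheapest edge leaving the tree is R5–R6 (1); add R5.
Step 3: cheapest edge leaving the tree is R5–R7 (1); add R7.
Step 4: cheapest edge leaving the tree is R6–R9 (4); add R9.
Step 5: cheapest edge leaving the tree is R8–R9 (3); add R8.
Step 6: cheapest edge leaving the tree is R2–R6 (6); add R2.
Step 7: cheapest edge leaving the tree is R1–R5 (7); add R1.
The 5th edge added is R8–R9.

R8-R9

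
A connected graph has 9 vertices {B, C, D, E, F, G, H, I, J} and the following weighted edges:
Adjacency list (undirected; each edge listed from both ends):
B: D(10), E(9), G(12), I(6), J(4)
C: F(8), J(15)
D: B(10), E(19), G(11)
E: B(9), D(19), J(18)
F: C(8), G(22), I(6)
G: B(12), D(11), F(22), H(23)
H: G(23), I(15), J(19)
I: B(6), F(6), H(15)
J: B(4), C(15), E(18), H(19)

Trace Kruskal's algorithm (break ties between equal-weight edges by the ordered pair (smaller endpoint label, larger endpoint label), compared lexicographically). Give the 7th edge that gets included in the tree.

Sort edges by weight, then run Kruskal:
B—J (4): add — endpoints in different components.
B—I (6): add — endpoints in different components.
F—I (6): add — endpoints in different components.
C—F (8): add — endpoints in different components.
B—E (9): add — endpoints in different components.
B—D (10): add — endpoints in different components.
D—G (11): add — endpoints in different components.
B—G (12): skip — B and G already connected.
C—J (15): skip — C and J already connected.
H—I (15): add — endpoints in different components.
The 7th edge added is D—G.

D-G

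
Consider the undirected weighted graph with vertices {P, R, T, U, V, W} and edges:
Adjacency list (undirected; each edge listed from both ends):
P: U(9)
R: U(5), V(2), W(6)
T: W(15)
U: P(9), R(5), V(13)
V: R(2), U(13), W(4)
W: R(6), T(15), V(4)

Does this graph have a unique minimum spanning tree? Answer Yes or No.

Sort edges by weight, then run Kruskal:
R–V (2): add. Components now {R,V} {W} {T} {U} {P}
V–W (4): add. Components now {R,V,W} {T} {U} {P}
R–U (5): add. Components now {R,U,V,W} {T} {P}
R–W (6): skip — R and W already connected.
P–U (9): add. Components now {P,R,U,V,W} {T}
U–V (13): skip — V and U already connected.
T–W (15): add. Components now {P,R,T,U,V,W}
Every non-tree edge has weight strictly greater than the heaviest edge on the tree path between its endpoints, so the MST is unique.

Yes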